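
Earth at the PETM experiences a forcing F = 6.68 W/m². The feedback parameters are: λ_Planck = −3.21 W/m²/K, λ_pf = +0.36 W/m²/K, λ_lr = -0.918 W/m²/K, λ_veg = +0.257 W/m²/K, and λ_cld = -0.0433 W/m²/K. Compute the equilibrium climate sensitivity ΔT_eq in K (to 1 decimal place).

Net feedback parameter λ = (−3.21) + (+0.36) + (-0.918) + (+0.257) + (-0.0433) = -3.5543 W/m²/K.
ΔT = −F/λ = −6.68/(-3.5543) = 1.9 K.

1.9 K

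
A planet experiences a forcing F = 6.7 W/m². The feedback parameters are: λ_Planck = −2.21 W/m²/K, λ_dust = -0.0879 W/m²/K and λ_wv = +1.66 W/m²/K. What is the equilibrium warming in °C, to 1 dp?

Net feedback parameter λ = (−2.21) + (-0.0879) + (+1.66) = -0.6379 W/m²/K.
ΔT = −F/λ = −6.7/(-0.6379) = 10.5 °C.

10.5 °C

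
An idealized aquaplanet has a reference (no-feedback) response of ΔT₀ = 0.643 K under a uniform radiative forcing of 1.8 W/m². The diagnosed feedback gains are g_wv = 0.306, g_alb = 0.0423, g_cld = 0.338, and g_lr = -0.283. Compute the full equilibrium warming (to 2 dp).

1.08 K

Total gain g = 0.306 + 0.0423 + 0.338 − 0.283 = 0.4033.
Amplification A = 1/(1 − 0.4033) = 1.676.
ΔT = 0.643 × 1.676 = 1.08 K.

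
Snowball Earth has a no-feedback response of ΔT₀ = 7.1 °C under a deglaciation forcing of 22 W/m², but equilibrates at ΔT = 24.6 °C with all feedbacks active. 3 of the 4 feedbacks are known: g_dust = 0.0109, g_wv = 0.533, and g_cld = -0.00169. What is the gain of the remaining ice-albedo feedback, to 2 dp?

0.17

Amplification A = ΔT/ΔT₀ = 24.6/7.1 = 3.465.
Total gain g = 1 − 1/A = 1 − 1/3.465 = 0.7114.
Known gains sum to 0.0109 + 0.533 − 0.00169 = 0.54221.
g_ice = 0.7114 − 0.54221 = 0.17.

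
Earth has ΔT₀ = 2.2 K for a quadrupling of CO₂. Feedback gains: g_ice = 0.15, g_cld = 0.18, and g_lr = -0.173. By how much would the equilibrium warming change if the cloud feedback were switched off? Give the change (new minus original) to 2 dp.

Original: g = 0.157, ΔT = 2.2/(1−0.157) = 2.6097 K.
Without cloud: g' = -0.023, ΔT' = 2.2/(1+0.023) = 2.1505 K.
Change = 2.1505 − 2.6097 = -0.46 K.

-0.46 K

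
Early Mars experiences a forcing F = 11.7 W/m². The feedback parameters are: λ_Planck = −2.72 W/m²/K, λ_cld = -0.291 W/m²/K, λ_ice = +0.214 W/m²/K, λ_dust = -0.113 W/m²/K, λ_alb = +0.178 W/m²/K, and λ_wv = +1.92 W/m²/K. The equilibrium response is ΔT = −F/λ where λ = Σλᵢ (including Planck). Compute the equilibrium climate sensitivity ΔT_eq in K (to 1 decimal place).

14.4 K

Net feedback parameter λ = (−2.72) + (-0.291) + (+0.214) + (-0.113) + (+0.178) + (+1.92) = -0.812 W/m²/K.
ΔT = −F/λ = −11.7/(-0.812) = 14.4 K.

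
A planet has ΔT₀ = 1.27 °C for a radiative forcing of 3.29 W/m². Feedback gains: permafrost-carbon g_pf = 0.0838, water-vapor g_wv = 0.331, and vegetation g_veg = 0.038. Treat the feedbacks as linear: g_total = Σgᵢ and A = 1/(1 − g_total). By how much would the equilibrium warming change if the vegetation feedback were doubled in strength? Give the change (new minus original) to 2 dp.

0.17 °C

Original: g = 0.4528, ΔT = 1.27/(1−0.4528) = 2.3209 °C.
With doubled vegetation: g' = 0.4908, ΔT' = 1.27/(1−0.4908) = 2.4941 °C.
Change = 2.4941 − 2.3209 = 0.17 °C.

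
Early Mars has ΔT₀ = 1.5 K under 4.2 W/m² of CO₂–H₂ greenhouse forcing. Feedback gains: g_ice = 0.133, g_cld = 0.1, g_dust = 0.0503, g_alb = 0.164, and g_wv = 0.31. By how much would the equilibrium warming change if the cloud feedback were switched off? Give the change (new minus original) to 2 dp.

Original: g = 0.7573, ΔT = 1.5/(1−0.7573) = 6.1805 K.
Without cloud: g' = 0.6573, ΔT' = 1.5/(1−0.6573) = 4.3770 K.
Change = 4.3770 − 6.1805 = -1.80 K.

-1.80 K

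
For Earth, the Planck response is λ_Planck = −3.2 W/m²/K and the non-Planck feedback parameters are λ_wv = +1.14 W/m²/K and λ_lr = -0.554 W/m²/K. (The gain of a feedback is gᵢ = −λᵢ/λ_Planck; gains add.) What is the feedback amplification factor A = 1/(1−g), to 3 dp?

Convert to gains: g_wv = 1.14/3.2 = 0.3562; g_lr = -0.554/3.2 = -0.1731.
Total gain g = 0.1831.
A = 1/(1 − 0.1831) = 1.224.

1.224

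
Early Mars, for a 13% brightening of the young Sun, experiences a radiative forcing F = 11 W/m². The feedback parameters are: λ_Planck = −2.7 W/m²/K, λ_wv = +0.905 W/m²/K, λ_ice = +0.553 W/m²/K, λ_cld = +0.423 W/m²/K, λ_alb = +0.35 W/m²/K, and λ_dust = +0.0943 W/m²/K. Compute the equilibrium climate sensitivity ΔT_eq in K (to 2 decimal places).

Net feedback parameter λ = (−2.7) + (+0.905) + (+0.553) + (+0.423) + (+0.35) + (+0.0943) = -0.3747 W/m²/K.
ΔT = −F/λ = −11/(-0.3747) = 29.36 K.

29.36 K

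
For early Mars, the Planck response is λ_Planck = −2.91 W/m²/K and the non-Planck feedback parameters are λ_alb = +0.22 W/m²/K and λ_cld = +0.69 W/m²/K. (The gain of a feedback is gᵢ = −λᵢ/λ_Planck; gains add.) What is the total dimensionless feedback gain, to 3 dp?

Convert to gains: g_alb = 0.22/2.91 = 0.0756; g_cld = 0.69/2.91 = 0.2371.
Total gain g = 0.3127.

0.313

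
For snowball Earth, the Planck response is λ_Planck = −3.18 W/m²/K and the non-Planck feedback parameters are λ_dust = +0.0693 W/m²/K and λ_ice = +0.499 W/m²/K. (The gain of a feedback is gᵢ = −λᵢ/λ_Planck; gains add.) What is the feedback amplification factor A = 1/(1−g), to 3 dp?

1.218

Convert to gains: g_dust = 0.0693/3.18 = 0.02179; g_ice = 0.499/3.18 = 0.1569.
Total gain g = 0.17869.
A = 1/(1 − 0.17869) = 1.218.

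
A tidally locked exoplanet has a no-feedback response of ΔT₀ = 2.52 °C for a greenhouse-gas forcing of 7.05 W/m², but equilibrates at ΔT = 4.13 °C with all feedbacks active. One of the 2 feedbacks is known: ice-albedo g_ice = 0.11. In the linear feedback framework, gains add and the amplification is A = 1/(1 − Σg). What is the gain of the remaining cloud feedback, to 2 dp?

Amplification A = ΔT/ΔT₀ = 4.13/2.52 = 1.639.
Total gain g = 1 − 1/A = 1 − 1/1.639 = 0.3899.
The known gain is 0.11.
g_cld = 0.3899 − 0.11 = 0.28.

0.28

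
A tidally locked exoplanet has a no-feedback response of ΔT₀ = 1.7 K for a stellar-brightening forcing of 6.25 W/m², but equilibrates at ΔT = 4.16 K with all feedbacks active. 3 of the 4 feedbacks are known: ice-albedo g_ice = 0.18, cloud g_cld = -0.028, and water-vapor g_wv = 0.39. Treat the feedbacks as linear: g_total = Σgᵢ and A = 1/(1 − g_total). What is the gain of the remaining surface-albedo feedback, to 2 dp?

0.05

Amplification A = ΔT/ΔT₀ = 4.16/1.7 = 2.447.
Total gain g = 1 − 1/A = 1 − 1/2.447 = 0.5913.
Known gains sum to 0.18 − 0.028 + 0.39 = 0.542.
g_alb = 0.5913 − 0.542 = 0.05.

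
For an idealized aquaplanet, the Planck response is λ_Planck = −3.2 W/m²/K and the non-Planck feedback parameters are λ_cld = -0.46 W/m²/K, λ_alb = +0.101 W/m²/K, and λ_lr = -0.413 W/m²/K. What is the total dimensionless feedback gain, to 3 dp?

-0.241

Convert to gains: g_cld = -0.46/3.2 = -0.1437; g_alb = 0.101/3.2 = 0.03156; g_lr = -0.413/3.2 = -0.1291.
Total gain g = -0.24124.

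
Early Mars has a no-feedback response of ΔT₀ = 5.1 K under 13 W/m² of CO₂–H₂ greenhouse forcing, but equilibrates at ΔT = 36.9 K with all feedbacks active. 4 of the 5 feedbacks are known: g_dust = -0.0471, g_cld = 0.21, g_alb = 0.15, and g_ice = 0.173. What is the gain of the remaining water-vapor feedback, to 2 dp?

0.38

Amplification A = ΔT/ΔT₀ = 36.9/5.1 = 7.235.
Total gain g = 1 − 1/A = 1 − 1/7.235 = 0.8618.
Known gains sum to -0.0471 + 0.21 + 0.15 + 0.173 = 0.4859.
g_wv = 0.8618 − 0.4859 = 0.38.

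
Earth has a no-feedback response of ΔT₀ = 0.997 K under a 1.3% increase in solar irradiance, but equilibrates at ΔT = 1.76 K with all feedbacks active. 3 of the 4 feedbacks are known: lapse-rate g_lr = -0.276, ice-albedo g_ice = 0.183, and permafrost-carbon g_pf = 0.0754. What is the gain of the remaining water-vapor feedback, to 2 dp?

0.45

Amplification A = ΔT/ΔT₀ = 1.76/0.997 = 1.765.
Total gain g = 1 − 1/A = 1 − 1/1.765 = 0.4334.
Known gains sum to -0.276 + 0.183 + 0.0754 = -0.0176.
g_wv = 0.4334 + 0.0176 = 0.45.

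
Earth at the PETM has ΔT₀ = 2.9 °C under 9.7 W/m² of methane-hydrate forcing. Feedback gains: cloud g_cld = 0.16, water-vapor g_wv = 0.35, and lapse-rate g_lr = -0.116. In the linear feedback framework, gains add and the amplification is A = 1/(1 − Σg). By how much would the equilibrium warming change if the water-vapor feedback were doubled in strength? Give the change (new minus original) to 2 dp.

6.54 °C

Original: g = 0.394, ΔT = 2.9/(1−0.394) = 4.7855 °C.
With doubled water-vapor: g' = 0.744, ΔT' = 2.9/(1−0.744) = 11.3281 °C.
Change = 11.3281 − 4.7855 = 6.54 °C.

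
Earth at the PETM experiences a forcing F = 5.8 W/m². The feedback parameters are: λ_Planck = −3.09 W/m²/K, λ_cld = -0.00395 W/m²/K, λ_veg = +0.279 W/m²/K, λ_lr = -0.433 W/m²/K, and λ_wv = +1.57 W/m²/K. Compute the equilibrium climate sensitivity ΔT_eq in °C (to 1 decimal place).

Net feedback parameter λ = (−3.09) + (-0.00395) + (+0.279) + (-0.433) + (+1.57) = -1.67795 W/m²/K.
ΔT = −F/λ = −5.8/(-1.67795) = 3.5 °C.

3.5 °C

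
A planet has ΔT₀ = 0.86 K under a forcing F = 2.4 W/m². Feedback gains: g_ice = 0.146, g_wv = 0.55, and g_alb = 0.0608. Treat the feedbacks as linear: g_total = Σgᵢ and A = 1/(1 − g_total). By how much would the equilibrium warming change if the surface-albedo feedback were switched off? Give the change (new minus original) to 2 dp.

-0.71 K

Original: g = 0.7568, ΔT = 0.86/(1−0.7568) = 3.5362 K.
Without surface-albedo: g' = 0.696, ΔT' = 0.86/(1−0.696) = 2.8289 K.
Change = 2.8289 − 3.5362 = -0.71 K.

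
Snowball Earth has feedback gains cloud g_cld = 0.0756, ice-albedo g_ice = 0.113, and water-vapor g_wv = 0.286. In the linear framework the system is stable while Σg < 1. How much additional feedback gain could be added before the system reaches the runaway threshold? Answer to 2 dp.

0.53

Current total gain = 0.0756 + 0.113 + 0.286 = 0.4746.
Margin to runaway = 1 − 0.4746 = 0.53.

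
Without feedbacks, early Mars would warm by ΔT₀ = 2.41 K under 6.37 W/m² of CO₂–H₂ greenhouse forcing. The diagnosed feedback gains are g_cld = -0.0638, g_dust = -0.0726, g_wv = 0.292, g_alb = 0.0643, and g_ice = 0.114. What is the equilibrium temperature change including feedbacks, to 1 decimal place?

3.6 K

Total gain g = -0.0638 − 0.0726 + 0.292 + 0.0643 + 0.114 = 0.3339.
Amplification A = 1/(1 − 0.3339) = 1.501.
ΔT = 2.41 × 1.501 = 3.6 K.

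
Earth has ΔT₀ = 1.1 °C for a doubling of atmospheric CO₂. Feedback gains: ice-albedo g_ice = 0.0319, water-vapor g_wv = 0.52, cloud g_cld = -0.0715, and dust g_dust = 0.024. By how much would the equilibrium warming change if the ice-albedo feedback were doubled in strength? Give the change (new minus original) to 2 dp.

0.15 °C

Original: g = 0.5044, ΔT = 1.1/(1−0.5044) = 2.2195 °C.
With doubled ice-albedo: g' = 0.5363, ΔT' = 1.1/(1−0.5363) = 2.3722 °C.
Change = 2.3722 − 2.2195 = 0.15 °C.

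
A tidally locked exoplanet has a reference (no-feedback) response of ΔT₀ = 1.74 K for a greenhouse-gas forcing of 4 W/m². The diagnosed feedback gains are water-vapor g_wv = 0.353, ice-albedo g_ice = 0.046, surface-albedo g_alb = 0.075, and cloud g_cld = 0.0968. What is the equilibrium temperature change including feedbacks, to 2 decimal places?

Total gain g = 0.353 + 0.046 + 0.075 + 0.0968 = 0.5708.
Amplification A = 1/(1 − 0.5708) = 2.33.
ΔT = 1.74 × 2.33 = 4.05 K.

4.05 K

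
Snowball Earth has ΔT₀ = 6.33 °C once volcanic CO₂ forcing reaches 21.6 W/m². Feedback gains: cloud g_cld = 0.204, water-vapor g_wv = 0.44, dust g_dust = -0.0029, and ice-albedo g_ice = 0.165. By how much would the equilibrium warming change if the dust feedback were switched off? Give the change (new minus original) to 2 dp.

Original: g = 0.8061, ΔT = 6.33/(1−0.8061) = 32.6457 °C.
Without dust: g' = 0.809, ΔT' = 6.33/(1−0.809) = 33.1414 °C.
Change = 33.1414 − 32.6457 = 0.50 °C.

0.50 °C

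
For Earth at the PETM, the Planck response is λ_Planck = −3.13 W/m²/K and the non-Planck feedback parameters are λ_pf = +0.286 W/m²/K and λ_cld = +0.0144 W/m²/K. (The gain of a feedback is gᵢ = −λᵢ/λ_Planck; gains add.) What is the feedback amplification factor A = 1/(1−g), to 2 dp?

1.11

Convert to gains: g_pf = 0.286/3.13 = 0.09137; g_cld = 0.0144/3.13 = 0.004601.
Total gain g = 0.095971.
A = 1/(1 − 0.095971) = 1.11.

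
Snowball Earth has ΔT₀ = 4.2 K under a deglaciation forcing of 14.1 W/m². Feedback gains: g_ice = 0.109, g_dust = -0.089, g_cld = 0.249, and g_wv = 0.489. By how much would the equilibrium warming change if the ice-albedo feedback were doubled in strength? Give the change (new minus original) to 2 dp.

Original: g = 0.758, ΔT = 4.2/(1−0.758) = 17.3554 K.
With doubled ice-albedo: g' = 0.867, ΔT' = 4.2/(1−0.867) = 31.5789 K.
Change = 31.5789 − 17.3554 = 14.22 K.

14.22 K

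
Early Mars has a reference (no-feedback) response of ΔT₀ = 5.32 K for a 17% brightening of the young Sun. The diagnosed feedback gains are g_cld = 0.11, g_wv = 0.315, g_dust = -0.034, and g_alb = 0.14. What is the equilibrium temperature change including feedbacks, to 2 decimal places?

Total gain g = 0.11 + 0.315 − 0.034 + 0.14 = 0.531.
Amplification A = 1/(1 − 0.531) = 2.132.
ΔT = 5.32 × 2.132 = 11.34 K.

11.34 K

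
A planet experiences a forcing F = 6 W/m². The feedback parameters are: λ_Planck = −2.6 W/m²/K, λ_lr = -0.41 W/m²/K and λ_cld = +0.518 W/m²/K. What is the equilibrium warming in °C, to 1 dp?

Net feedback parameter λ = (−2.6) + (-0.41) + (+0.518) = -2.492 W/m²/K.
ΔT = −F/λ = −6/(-2.492) = 2.4 °C.

2.4 °C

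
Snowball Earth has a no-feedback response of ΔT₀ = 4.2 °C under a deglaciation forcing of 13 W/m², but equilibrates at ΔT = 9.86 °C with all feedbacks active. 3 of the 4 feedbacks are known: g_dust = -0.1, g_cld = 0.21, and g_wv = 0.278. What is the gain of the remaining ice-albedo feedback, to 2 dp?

0.19

Amplification A = ΔT/ΔT₀ = 9.86/4.2 = 2.348.
Total gain g = 1 − 1/A = 1 − 1/2.348 = 0.5741.
Known gains sum to -0.1 + 0.21 + 0.278 = 0.388.
g_ice = 0.5741 − 0.388 = 0.19.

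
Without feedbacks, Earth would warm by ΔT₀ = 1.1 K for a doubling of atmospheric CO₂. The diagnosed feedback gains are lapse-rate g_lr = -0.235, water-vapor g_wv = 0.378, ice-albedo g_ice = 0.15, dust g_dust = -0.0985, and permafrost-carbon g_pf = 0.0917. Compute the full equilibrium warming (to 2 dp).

1.54 K

Total gain g = -0.235 + 0.378 + 0.15 − 0.0985 + 0.0917 = 0.2862.
Amplification A = 1/(1 − 0.2862) = 1.401.
ΔT = 1.1 × 1.401 = 1.54 K.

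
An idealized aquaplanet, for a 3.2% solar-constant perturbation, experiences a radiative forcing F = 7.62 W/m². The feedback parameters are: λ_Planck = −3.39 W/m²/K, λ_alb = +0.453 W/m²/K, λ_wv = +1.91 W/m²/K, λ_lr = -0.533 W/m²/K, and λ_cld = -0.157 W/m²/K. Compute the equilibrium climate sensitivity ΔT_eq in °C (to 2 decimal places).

4.44 °C

Net feedback parameter λ = (−3.39) + (+0.453) + (+1.91) + (-0.533) + (-0.157) = -1.717 W/m²/K.
ΔT = −F/λ = −7.62/(-1.717) = 4.44 °C.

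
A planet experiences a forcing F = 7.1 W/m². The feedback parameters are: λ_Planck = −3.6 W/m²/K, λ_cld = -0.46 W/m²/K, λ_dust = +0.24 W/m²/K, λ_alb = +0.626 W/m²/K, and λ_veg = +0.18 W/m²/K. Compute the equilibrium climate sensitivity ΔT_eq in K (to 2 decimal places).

2.36 K

Net feedback parameter λ = (−3.6) + (-0.46) + (+0.24) + (+0.626) + (+0.18) = -3.014 W/m²/K.
ΔT = −F/λ = −7.1/(-3.014) = 2.36 K.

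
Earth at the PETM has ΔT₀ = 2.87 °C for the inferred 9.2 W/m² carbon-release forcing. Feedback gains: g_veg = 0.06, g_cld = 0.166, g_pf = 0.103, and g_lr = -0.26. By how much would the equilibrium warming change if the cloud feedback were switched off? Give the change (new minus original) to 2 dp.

-0.47 °C

Original: g = 0.069, ΔT = 2.87/(1−0.069) = 3.0827 °C.
Without cloud: g' = -0.097, ΔT' = 2.87/(1+0.097) = 2.6162 °C.
Change = 2.6162 − 3.0827 = -0.47 °C.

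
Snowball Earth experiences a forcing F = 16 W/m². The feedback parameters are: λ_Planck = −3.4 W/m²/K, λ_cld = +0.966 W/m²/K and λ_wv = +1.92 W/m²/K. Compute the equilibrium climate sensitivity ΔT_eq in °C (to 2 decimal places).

Net feedback parameter λ = (−3.4) + (+0.966) + (+1.92) = -0.514 W/m²/K.
ΔT = −F/λ = −16/(-0.514) = 31.13 °C.

31.13 °C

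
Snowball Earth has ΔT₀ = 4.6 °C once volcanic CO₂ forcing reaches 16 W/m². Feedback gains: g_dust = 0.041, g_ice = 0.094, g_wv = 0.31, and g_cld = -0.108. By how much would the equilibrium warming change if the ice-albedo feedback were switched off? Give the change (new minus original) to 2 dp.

Original: g = 0.337, ΔT = 4.6/(1−0.337) = 6.9382 °C.
Without ice-albedo: g' = 0.243, ΔT' = 4.6/(1−0.243) = 6.0766 °C.
Change = 6.0766 − 6.9382 = -0.86 °C.

-0.86 °C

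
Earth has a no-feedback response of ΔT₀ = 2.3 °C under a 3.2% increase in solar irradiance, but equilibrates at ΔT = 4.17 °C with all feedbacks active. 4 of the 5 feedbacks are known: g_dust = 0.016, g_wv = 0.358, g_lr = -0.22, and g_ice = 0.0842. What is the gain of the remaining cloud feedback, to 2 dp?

Amplification A = ΔT/ΔT₀ = 4.17/2.3 = 1.813.
Total gain g = 1 − 1/A = 1 − 1/1.813 = 0.4484.
Known gains sum to 0.016 + 0.358 − 0.22 + 0.0842 = 0.2382.
g_cld = 0.4484 − 0.2382 = 0.21.

0.21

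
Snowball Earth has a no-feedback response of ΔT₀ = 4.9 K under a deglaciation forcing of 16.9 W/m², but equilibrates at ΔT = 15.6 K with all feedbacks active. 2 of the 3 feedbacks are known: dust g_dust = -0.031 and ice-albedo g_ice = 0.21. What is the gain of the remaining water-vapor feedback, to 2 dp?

Amplification A = ΔT/ΔT₀ = 15.6/4.9 = 3.184.
Total gain g = 1 − 1/A = 1 − 1/3.184 = 0.6859.
Known gains sum to -0.031 + 0.21 = 0.179.
g_wv = 0.6859 − 0.179 = 0.51.

0.51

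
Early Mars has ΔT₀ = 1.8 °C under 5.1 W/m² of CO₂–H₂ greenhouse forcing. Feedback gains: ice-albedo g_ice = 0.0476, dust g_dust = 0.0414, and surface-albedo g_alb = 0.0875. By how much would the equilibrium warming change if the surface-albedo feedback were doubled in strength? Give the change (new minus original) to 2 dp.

Original: g = 0.1765, ΔT = 1.8/(1−0.1765) = 2.1858 °C.
With doubled surface-albedo: g' = 0.264, ΔT' = 1.8/(1−0.264) = 2.4457 °C.
Change = 2.4457 − 2.1858 = 0.26 °C.

0.26 °C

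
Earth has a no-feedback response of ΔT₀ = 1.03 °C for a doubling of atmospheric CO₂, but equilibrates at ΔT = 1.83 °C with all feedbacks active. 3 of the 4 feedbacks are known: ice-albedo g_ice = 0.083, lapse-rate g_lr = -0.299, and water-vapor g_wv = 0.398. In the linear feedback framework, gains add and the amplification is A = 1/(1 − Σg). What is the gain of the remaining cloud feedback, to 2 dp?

Amplification A = ΔT/ΔT₀ = 1.83/1.03 = 1.777.
Total gain g = 1 − 1/A = 1 − 1/1.777 = 0.4373.
Known gains sum to 0.083 − 0.299 + 0.398 = 0.182.
g_cld = 0.4373 − 0.182 = 0.26.

0.26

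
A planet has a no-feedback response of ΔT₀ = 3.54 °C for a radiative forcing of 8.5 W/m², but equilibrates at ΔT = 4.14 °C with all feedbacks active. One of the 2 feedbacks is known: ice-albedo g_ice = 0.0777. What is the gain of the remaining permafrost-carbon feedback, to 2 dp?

0.07

Amplification A = ΔT/ΔT₀ = 4.14/3.54 = 1.169.
Total gain g = 1 − 1/A = 1 − 1/1.169 = 0.1446.
The known gain is 0.0777.
g_pf = 0.1446 − 0.0777 = 0.07.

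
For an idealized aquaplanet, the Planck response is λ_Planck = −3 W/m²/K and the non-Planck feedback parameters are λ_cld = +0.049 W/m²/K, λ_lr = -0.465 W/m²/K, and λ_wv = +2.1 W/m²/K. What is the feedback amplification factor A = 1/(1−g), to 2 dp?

Convert to gains: g_cld = 0.049/3 = 0.01633; g_lr = -0.465/3 = -0.155; g_wv = 2.1/3 = 0.7.
Total gain g = 0.56133.
A = 1/(1 − 0.56133) = 2.28.

2.28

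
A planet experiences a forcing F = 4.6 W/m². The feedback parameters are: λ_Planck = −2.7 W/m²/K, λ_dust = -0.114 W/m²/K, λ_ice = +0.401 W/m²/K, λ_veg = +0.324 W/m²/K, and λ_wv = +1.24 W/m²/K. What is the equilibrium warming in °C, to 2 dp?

5.42 °C

Net feedback parameter λ = (−2.7) + (-0.114) + (+0.401) + (+0.324) + (+1.24) = -0.849 W/m²/K.
ΔT = −F/λ = −4.6/(-0.849) = 5.42 °C.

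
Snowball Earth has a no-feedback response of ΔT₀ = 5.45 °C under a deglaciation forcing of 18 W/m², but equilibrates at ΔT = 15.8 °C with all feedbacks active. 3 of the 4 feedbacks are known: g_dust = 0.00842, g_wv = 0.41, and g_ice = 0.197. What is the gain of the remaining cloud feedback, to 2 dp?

0.04

Amplification A = ΔT/ΔT₀ = 15.8/5.45 = 2.899.
Total gain g = 1 − 1/A = 1 − 1/2.899 = 0.6551.
Known gains sum to 0.00842 + 0.41 + 0.197 = 0.61542.
g_cld = 0.6551 − 0.61542 = 0.04.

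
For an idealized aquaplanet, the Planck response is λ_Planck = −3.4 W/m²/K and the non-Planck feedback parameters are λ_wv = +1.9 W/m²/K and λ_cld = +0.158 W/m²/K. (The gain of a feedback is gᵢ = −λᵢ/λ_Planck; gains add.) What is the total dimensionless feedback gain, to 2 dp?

0.61

Convert to gains: g_wv = 1.9/3.4 = 0.5588; g_cld = 0.158/3.4 = 0.04647.
Total gain g = 0.60527.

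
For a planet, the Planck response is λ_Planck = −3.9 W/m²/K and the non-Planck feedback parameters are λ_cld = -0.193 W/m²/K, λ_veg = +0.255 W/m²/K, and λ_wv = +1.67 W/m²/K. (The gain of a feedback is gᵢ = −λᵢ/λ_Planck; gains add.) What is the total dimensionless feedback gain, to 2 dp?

0.44

Convert to gains: g_cld = -0.193/3.9 = -0.04949; g_veg = 0.255/3.9 = 0.06538; g_wv = 1.67/3.9 = 0.4282.
Total gain g = 0.44409.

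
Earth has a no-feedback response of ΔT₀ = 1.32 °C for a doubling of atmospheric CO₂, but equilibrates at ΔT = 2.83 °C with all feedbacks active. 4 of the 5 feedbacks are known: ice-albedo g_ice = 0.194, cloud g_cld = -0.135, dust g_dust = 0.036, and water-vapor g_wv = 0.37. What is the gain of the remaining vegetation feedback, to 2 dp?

0.07

Amplification A = ΔT/ΔT₀ = 2.83/1.32 = 2.144.
Total gain g = 1 − 1/A = 1 − 1/2.144 = 0.5336.
Known gains sum to 0.194 − 0.135 + 0.036 + 0.37 = 0.465.
g_veg = 0.5336 − 0.465 = 0.07.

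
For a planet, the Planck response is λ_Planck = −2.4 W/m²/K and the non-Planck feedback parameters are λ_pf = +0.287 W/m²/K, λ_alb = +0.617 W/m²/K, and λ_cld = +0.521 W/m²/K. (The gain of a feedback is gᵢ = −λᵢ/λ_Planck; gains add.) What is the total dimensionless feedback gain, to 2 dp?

0.59

Convert to gains: g_pf = 0.287/2.4 = 0.1196; g_alb = 0.617/2.4 = 0.2571; g_cld = 0.521/2.4 = 0.2171.
Total gain g = 0.5938.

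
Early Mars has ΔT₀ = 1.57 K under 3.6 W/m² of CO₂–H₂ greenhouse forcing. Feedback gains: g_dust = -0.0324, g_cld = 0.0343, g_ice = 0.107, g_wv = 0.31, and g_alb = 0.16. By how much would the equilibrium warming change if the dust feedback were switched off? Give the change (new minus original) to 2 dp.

0.31 K

Original: g = 0.5789, ΔT = 1.57/(1−0.5789) = 3.7283 K.
Without dust: g' = 0.6113, ΔT' = 1.57/(1−0.6113) = 4.0391 K.
Change = 4.0391 − 3.7283 = 0.31 K.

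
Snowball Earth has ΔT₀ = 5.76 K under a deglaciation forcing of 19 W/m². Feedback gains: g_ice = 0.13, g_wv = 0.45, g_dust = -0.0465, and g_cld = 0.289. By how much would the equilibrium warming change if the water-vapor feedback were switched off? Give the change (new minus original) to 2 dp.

-23.27 K

Original: g = 0.8225, ΔT = 5.76/(1−0.8225) = 32.4507 K.
Without water-vapor: g' = 0.3725, ΔT' = 5.76/(1−0.3725) = 9.1793 K.
Change = 9.1793 − 32.4507 = -23.27 K.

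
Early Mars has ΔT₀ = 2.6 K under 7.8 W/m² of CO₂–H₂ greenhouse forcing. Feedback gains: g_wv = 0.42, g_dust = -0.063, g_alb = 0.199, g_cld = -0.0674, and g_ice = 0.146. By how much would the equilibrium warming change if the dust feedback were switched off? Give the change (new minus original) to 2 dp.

1.48 K

Original: g = 0.6346, ΔT = 2.6/(1−0.6346) = 7.1155 K.
Without dust: g' = 0.6976, ΔT' = 2.6/(1−0.6976) = 8.5979 K.
Change = 8.5979 − 7.1155 = 1.48 K.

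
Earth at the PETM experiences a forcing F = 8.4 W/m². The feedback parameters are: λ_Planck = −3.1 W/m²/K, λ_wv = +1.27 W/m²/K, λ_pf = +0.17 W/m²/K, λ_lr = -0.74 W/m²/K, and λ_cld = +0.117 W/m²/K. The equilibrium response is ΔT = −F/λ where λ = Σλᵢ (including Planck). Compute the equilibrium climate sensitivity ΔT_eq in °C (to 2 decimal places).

Net feedback parameter λ = (−3.1) + (+1.27) + (+0.17) + (-0.74) + (+0.117) = -2.283 W/m²/K.
ΔT = −F/λ = −8.4/(-2.283) = 3.68 °C.

3.68 °C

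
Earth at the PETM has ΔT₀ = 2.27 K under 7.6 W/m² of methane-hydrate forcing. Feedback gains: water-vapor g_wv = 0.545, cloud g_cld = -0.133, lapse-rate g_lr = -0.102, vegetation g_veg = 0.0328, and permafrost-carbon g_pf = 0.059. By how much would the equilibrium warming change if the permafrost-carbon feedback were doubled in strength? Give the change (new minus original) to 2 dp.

0.42 K

Original: g = 0.4018, ΔT = 2.27/(1−0.4018) = 3.7947 K.
With doubled permafrost-carbon: g' = 0.4608, ΔT' = 2.27/(1−0.4608) = 4.2099 K.
Change = 4.2099 − 3.7947 = 0.42 K.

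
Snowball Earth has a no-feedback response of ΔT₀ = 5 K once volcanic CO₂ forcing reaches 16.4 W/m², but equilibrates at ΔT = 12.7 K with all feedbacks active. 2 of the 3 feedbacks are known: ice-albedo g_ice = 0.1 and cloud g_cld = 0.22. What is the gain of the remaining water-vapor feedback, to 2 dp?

0.29

Amplification A = ΔT/ΔT₀ = 12.7/5 = 2.54.
Total gain g = 1 − 1/A = 1 − 1/2.54 = 0.6063.
Known gains sum to 0.1 + 0.22 = 0.32.
g_wv = 0.6063 − 0.32 = 0.29.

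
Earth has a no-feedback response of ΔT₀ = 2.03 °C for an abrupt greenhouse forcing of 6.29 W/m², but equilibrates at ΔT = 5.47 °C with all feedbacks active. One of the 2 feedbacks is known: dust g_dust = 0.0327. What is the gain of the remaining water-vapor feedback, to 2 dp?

0.60

Amplification A = ΔT/ΔT₀ = 5.47/2.03 = 2.695.
Total gain g = 1 − 1/A = 1 − 1/2.695 = 0.6289.
The known gain is 0.0327.
g_wv = 0.6289 − 0.0327 = 0.60.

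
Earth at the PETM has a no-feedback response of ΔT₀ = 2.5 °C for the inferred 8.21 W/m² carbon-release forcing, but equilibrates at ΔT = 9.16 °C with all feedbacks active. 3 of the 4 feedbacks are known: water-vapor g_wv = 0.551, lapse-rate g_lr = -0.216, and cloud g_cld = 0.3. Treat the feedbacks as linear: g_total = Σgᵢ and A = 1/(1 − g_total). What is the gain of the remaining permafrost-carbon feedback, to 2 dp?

0.09

Amplification A = ΔT/ΔT₀ = 9.16/2.5 = 3.664.
Total gain g = 1 − 1/A = 1 − 1/3.664 = 0.7271.
Known gains sum to 0.551 − 0.216 + 0.3 = 0.635.
g_pf = 0.7271 − 0.635 = 0.09.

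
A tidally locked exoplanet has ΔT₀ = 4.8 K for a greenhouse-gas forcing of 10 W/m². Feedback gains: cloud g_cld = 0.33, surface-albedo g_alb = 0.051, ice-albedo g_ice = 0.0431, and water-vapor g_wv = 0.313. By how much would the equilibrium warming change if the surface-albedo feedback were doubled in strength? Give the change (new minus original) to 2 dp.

Original: g = 0.7371, ΔT = 4.8/(1−0.7371) = 18.2579 K.
With doubled surface-albedo: g' = 0.7881, ΔT' = 4.8/(1−0.7881) = 22.6522 K.
Change = 22.6522 − 18.2579 = 4.39 K.

4.39 K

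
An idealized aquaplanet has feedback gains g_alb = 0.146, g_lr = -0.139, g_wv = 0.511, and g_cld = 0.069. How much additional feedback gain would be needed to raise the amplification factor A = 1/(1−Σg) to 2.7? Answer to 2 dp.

0.04

Current total gain = 0.587.
Target gain for A = 2.7: g* = 1 − 1/2.7 = 0.6296.
Additional gain needed = 0.6296 − 0.587 = 0.04.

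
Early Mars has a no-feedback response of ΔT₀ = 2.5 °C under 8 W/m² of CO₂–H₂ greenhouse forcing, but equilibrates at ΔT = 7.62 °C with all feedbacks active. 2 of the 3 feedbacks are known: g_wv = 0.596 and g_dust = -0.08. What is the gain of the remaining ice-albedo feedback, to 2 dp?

0.16

Amplification A = ΔT/ΔT₀ = 7.62/2.5 = 3.048.
Total gain g = 1 − 1/A = 1 − 1/3.048 = 0.6719.
Known gains sum to 0.596 − 0.08 = 0.516.
g_ice = 0.6719 − 0.516 = 0.16.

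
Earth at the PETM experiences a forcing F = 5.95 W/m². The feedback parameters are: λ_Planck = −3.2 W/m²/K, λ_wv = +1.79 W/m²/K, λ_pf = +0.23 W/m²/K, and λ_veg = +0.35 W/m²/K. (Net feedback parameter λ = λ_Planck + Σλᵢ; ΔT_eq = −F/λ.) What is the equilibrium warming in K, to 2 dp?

7.17 K

Net feedback parameter λ = (−3.2) + (+1.79) + (+0.23) + (+0.35) = -0.83 W/m²/K.
ΔT = −F/λ = −5.95/(-0.83) = 7.17 K.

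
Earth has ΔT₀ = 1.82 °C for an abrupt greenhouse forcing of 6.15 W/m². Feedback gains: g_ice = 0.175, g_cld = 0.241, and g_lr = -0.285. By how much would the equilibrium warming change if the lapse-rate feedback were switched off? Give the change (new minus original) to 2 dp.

Original: g = 0.131, ΔT = 1.82/(1−0.131) = 2.0944 °C.
Without lapse-rate: g' = 0.416, ΔT' = 1.82/(1−0.416) = 3.1164 °C.
Change = 3.1164 − 2.0944 = 1.02 °C.

1.02 °C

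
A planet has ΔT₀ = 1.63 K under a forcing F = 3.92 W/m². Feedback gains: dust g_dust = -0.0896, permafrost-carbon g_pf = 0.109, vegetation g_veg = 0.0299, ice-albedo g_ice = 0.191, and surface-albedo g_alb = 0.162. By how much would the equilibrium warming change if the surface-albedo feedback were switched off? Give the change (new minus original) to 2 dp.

Original: g = 0.4023, ΔT = 1.63/(1−0.4023) = 2.7271 K.
Without surface-albedo: g' = 0.2403, ΔT' = 1.63/(1−0.2403) = 2.1456 K.
Change = 2.1456 − 2.7271 = -0.58 K.

-0.58 K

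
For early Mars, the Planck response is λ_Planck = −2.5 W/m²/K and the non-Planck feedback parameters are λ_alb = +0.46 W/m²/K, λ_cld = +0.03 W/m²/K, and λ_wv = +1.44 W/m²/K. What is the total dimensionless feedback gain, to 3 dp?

0.772

Convert to gains: g_alb = 0.46/2.5 = 0.184; g_cld = 0.03/2.5 = 0.012; g_wv = 1.44/2.5 = 0.576.
Total gain g = 0.772.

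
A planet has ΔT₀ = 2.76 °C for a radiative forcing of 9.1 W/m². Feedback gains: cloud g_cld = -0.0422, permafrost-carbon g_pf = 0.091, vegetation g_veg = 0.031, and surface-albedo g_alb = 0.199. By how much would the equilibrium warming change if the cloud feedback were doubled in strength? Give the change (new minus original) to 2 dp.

Original: g = 0.2788, ΔT = 2.76/(1−0.2788) = 3.8270 °C.
With doubled cloud: g' = 0.2366, ΔT' = 2.76/(1−0.2366) = 3.6154 °C.
Change = 3.6154 − 3.8270 = -0.21 °C.

-0.21 °C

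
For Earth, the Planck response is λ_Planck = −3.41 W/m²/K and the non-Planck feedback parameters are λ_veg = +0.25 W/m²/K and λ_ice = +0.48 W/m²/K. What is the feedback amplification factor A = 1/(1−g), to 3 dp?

Convert to gains: g_veg = 0.25/3.41 = 0.07331; g_ice = 0.48/3.41 = 0.1408.
Total gain g = 0.21411.
A = 1/(1 − 0.21411) = 1.272.

1.272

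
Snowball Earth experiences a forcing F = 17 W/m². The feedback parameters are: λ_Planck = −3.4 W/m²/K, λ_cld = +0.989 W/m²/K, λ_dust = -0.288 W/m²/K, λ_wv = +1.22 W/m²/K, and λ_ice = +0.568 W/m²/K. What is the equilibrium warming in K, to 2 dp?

18.66 K

Net feedback parameter λ = (−3.4) + (+0.989) + (-0.288) + (+1.22) + (+0.568) = -0.911 W/m²/K.
ΔT = −F/λ = −17/(-0.911) = 18.66 K.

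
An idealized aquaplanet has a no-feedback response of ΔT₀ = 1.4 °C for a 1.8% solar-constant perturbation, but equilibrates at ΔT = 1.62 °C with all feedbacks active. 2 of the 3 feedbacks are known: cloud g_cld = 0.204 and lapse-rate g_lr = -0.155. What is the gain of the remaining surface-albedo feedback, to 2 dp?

0.09

Amplification A = ΔT/ΔT₀ = 1.62/1.4 = 1.157.
Total gain g = 1 − 1/A = 1 − 1/1.157 = 0.1357.
Known gains sum to 0.204 − 0.155 = 0.049.
g_alb = 0.1357 − 0.049 = 0.09.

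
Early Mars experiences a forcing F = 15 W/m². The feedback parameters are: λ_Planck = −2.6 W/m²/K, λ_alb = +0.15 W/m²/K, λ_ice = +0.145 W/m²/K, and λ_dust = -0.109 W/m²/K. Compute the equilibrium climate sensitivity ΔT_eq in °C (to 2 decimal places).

Net feedback parameter λ = (−2.6) + (+0.15) + (+0.145) + (-0.109) = -2.414 W/m²/K.
ΔT = −F/λ = −15/(-2.414) = 6.21 °C.

6.21 °C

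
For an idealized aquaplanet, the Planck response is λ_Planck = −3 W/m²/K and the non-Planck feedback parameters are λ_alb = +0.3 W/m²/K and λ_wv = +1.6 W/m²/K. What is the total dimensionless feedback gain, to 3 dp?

Convert to gains: g_alb = 0.3/3 = 0.1; g_wv = 1.6/3 = 0.5333.
Total gain g = 0.6333.

0.633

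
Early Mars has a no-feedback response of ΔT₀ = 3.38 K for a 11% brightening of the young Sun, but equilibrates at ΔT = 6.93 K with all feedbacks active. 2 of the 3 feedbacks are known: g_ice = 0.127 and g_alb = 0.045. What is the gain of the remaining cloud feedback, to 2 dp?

0.34

Amplification A = ΔT/ΔT₀ = 6.93/3.38 = 2.05.
Total gain g = 1 − 1/A = 1 − 1/2.05 = 0.5122.
Known gains sum to 0.127 + 0.045 = 0.172.
g_cld = 0.5122 − 0.172 = 0.34.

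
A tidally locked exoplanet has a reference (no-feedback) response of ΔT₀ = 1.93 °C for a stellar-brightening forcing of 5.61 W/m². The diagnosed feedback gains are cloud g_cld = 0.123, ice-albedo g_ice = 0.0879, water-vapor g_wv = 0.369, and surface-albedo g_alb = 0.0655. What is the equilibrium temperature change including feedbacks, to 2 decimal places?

5.44 °C

Total gain g = 0.123 + 0.0879 + 0.369 + 0.0655 = 0.6454.
Amplification A = 1/(1 − 0.6454) = 2.82.
ΔT = 1.93 × 2.82 = 5.44 °C.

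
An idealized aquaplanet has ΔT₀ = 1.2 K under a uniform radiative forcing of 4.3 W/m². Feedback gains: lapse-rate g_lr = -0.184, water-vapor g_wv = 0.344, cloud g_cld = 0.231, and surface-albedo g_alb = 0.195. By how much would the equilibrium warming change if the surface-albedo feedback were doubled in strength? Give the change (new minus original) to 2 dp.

Original: g = 0.586, ΔT = 1.2/(1−0.586) = 2.8986 K.
With doubled surface-albedo: g' = 0.781, ΔT' = 1.2/(1−0.781) = 5.4795 K.
Change = 5.4795 − 2.8986 = 2.58 K.

2.58 K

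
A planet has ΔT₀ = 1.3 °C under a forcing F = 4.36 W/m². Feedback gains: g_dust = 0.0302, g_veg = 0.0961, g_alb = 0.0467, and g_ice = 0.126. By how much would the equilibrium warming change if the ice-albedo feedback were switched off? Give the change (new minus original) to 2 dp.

Original: g = 0.299, ΔT = 1.3/(1−0.299) = 1.8545 °C.
Without ice-albedo: g' = 0.173, ΔT' = 1.3/(1−0.173) = 1.5719 °C.
Change = 1.5719 − 1.8545 = -0.28 °C.

-0.28 °C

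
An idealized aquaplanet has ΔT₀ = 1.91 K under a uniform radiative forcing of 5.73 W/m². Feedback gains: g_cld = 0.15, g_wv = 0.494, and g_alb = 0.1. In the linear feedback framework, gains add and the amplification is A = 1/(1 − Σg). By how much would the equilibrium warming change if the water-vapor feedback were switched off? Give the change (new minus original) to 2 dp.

Original: g = 0.744, ΔT = 1.91/(1−0.744) = 7.4609 K.
Without water-vapor: g' = 0.25, ΔT' = 1.91/(1−0.25) = 2.5467 K.
Change = 2.5467 − 7.4609 = -4.91 K.

-4.91 K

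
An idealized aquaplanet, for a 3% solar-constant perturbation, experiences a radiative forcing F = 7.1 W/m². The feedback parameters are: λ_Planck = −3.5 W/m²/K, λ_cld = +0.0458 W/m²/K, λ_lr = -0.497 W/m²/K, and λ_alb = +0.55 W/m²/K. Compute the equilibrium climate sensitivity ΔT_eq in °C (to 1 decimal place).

2.1 °C

Net feedback parameter λ = (−3.5) + (+0.0458) + (-0.497) + (+0.55) = -3.4012 W/m²/K.
ΔT = −F/λ = −7.1/(-3.4012) = 2.1 °C.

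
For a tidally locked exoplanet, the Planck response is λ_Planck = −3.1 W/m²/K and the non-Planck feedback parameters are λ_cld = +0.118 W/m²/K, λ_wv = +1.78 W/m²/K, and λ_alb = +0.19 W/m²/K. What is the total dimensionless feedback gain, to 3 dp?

0.674

Convert to gains: g_cld = 0.118/3.1 = 0.03806; g_wv = 1.78/3.1 = 0.5742; g_alb = 0.19/3.1 = 0.06129.
Total gain g = 0.67355.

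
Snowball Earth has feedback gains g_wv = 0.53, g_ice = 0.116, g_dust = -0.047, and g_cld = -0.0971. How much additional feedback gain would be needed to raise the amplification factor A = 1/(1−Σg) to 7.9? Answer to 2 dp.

Current total gain = 0.5019.
Target gain for A = 7.9: g* = 1 − 1/7.9 = 0.8734.
Additional gain needed = 0.8734 − 0.5019 = 0.37.

0.37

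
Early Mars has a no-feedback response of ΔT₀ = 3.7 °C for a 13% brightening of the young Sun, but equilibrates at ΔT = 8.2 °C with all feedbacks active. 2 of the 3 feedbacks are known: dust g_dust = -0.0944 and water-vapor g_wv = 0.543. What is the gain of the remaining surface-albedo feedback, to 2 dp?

0.10

Amplification A = ΔT/ΔT₀ = 8.2/3.7 = 2.216.
Total gain g = 1 − 1/A = 1 − 1/2.216 = 0.5487.
Known gains sum to -0.0944 + 0.543 = 0.4486.
g_alb = 0.5487 − 0.4486 = 0.10.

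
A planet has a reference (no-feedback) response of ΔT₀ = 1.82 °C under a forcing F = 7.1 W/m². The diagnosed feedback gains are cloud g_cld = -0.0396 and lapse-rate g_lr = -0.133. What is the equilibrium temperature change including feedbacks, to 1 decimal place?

Total gain g = -0.0396 − 0.133 = -0.1726.
Amplification A = 1/(1 + 0.1726) = 0.8528.
ΔT = 1.82 × 0.8528 = 1.6 °C.

1.6 °C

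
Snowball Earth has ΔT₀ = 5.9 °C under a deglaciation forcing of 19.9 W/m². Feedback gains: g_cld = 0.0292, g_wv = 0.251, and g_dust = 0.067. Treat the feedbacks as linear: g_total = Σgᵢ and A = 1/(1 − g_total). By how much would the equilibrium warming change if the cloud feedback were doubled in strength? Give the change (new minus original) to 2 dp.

0.42 °C

Original: g = 0.3472, ΔT = 5.9/(1−0.3472) = 9.0380 °C.
With doubled cloud: g' = 0.3764, ΔT' = 5.9/(1−0.3764) = 9.4612 °C.
Change = 9.4612 − 9.0380 = 0.42 °C.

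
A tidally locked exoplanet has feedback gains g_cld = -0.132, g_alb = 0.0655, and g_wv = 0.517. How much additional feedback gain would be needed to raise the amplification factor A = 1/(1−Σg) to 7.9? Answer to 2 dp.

Current total gain = 0.4505.
Target gain for A = 7.9: g* = 1 − 1/7.9 = 0.8734.
Additional gain needed = 0.8734 − 0.4505 = 0.42.

0.42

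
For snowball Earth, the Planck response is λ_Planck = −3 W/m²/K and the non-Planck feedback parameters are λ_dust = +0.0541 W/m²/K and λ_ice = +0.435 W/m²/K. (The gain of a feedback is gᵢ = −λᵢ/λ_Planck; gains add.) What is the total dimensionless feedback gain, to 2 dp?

0.16

Convert to gains: g_dust = 0.0541/3 = 0.01803; g_ice = 0.435/3 = 0.145.
Total gain g = 0.16303.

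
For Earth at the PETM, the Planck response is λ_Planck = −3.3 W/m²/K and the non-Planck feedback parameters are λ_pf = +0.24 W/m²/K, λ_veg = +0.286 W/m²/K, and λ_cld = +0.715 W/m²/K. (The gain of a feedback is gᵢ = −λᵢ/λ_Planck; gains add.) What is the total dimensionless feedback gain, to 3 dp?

0.376

Convert to gains: g_pf = 0.24/3.3 = 0.07273; g_veg = 0.286/3.3 = 0.08667; g_cld = 0.715/3.3 = 0.2167.
Total gain g = 0.3761.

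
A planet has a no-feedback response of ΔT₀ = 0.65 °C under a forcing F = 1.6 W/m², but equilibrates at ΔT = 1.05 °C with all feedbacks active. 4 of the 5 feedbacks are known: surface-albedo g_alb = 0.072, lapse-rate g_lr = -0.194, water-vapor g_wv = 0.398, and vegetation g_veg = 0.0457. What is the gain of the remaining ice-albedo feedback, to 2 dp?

Amplification A = ΔT/ΔT₀ = 1.05/0.65 = 1.615.
Total gain g = 1 − 1/A = 1 − 1/1.615 = 0.3808.
Known gains sum to 0.072 − 0.194 + 0.398 + 0.0457 = 0.3217.
g_ice = 0.3808 − 0.3217 = 0.06.

0.06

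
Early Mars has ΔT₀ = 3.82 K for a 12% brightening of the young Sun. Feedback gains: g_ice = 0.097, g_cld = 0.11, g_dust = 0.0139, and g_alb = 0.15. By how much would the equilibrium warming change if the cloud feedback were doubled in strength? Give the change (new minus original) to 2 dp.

1.29 K

Original: g = 0.3709, ΔT = 3.82/(1−0.3709) = 6.0722 K.
With doubled cloud: g' = 0.4809, ΔT' = 3.82/(1−0.4809) = 7.3589 K.
Change = 7.3589 − 6.0722 = 1.29 K.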